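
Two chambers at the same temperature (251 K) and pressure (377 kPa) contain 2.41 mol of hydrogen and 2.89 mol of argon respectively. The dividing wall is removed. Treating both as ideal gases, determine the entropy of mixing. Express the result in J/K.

ΔS_mix = 30.4 J/K

Mole fractions: x_A = 2.41/5.3 = 0.455, x_B = 0.545.
ΔS_mix = −R(n_A ln x_A + n_B ln x_B) = −8.314 × (2.41 ln 0.455 + 2.89 ln 0.545) = 30.4 J/K.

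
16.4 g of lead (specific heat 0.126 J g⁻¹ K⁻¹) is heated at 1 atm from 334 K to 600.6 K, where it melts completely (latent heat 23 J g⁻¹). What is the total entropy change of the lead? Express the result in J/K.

Warming step: ΔS₁ = m c ln(T_tr/T_i) = 16.4 × 0.126 × ln(600.6/334) = 1.213 J/K.
Phase change: ΔS₂ = +mL/T_tr = 16.4 × 23 / 600.6 = 0.628 J/K.
ΔS_total = (1.213) + (0.628) = 1.84 J/K.

ΔS = 1.84 J/K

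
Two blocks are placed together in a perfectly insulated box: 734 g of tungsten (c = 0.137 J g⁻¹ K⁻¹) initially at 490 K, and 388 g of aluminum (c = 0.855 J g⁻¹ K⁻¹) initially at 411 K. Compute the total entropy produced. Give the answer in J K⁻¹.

Energy balance: T_f = (m₁c₁T₁ + m₂c₂T₂)/(m₁c₁ + m₂c₂) = 429.38 K.
ΔS₁ = m₁c₁ ln(T_f/T₁) = 100.558 × ln(429.38/490) = -13.28 J/K.
ΔS₂ = m₂c₂ ln(T_f/T₂) = 331.74 × ln(429.38/411) = 14.51 J/K.
ΔS_total = -13.28 + 14.51 = 1.23 J/K.

ΔS_total = 1.23 J/K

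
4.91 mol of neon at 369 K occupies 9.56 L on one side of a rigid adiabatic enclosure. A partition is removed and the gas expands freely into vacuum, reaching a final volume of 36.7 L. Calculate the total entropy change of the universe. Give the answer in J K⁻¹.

ΔS_universe = 54.9 J/K

For an ideal gas in free expansion Q = 0 and W = 0, so T is unchanged.
Entropy is a state function; using a reversible isothermal path, ΔS_gas = nR ln(V₂/V₁) = 4.91 × 8.314 × ln(36.7/9.56) = 54.9 J/K.
The insulated surroundings exchange no heat, so ΔS_surr = 0 and ΔS_universe = ΔS_gas.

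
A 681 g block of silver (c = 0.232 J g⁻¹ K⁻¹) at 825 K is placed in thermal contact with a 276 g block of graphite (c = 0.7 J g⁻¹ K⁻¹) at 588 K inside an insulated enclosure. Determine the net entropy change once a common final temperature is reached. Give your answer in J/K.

ΔS_total = 5.02 J/K

Energy balance: T_f = (m₁c₁T₁ + m₂c₂T₂)/(m₁c₁ + m₂c₂) = 694.62 K.
ΔS₁ = m₁c₁ ln(T_f/T₁) = 157.992 × ln(694.62/825) = -27.178 J/K.
ΔS₂ = m₂c₂ ln(T_f/T₂) = 193.2 × ln(694.62/588) = 32.194 J/K.
ΔS_total = -27.178 + 32.194 = 5.02 J/K.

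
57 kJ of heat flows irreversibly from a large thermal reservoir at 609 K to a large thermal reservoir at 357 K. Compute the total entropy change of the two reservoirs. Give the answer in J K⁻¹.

ΔS_hot = −Q/T_H = −57000/609 = -93.6 J/K and ΔS_cold = +Q/T_C = 57000/357 = 159.7 J/K.
ΔS_total = -93.6 + 159.7 = 66.1 J/K, positive as the second law requires.

ΔS_total = 66.1 J/K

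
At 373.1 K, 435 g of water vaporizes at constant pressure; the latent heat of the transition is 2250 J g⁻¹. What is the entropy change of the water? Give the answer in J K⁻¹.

ΔS = 2620 J/K

Heat absorbed by the substance: Q = mL = 435 × 2250 = 978750 J.
At constant T, ΔS = Q_rev/T = 978750 / 373.1 = 2620 J/K.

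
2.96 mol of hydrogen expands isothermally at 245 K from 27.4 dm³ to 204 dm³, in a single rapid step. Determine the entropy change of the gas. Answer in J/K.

ΔS_gas = 49.4 J/K

Entropy is a state function, so ΔS_gas depends only on the end states.
For an isothermal ideal gas ΔS_gas = nR ln(V₂/V₁) = 2.96 × 8.314 × ln(204/27.4) = 49.4 J/K.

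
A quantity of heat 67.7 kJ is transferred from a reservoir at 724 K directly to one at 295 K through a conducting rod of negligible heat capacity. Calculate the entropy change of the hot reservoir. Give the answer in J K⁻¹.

The hot reservoir loses heat Q, so ΔS_hot = −Q/T_H = −67700/724 = -93.5 J/K.

ΔS_hot = -93.5 J/K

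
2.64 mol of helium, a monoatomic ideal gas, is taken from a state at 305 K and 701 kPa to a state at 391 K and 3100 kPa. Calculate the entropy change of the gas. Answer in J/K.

ΔS = nC_p ln(T₂/T₁) − nR ln(P₂/P₁), with C_p = 5R/2 = 20.79 J mol⁻¹ K⁻¹ for a monoatomic ideal gas.
ΔS = 2.64 × [20.79 × ln(391/305) − 8.314 × ln(3100/701)] = -19 J/K.

ΔS = -19 J/K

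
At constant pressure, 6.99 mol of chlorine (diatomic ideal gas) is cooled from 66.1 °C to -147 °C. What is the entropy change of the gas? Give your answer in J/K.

In kelvin: T₁ = 339.25 K, T₂ = 126.15 K. At constant pressure, ΔS = nC_p ln(T₂/T₁) with C_p = 7R/2 = 29.1 J mol⁻¹ K⁻¹.
ΔS = 6.99 × 29.1 × ln(126.15/339.25) = -201 J/K.

ΔS = -201 J/K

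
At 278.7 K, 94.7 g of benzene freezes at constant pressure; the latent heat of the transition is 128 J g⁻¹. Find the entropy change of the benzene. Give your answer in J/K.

ΔS = -43.5 J/K

Heat released by the substance: Q = −mL = −94.7 × 128 = −12121.6 J.
At constant T, ΔS = Q_rev/T = −12121.6 / 278.7 = -43.5 J/K.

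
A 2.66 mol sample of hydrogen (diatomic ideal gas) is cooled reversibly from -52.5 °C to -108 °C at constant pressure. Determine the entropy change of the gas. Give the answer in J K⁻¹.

ΔS = -22.4 J/K

In kelvin: T₁ = 220.65 K, T₂ = 165.15 K. At constant pressure, ΔS = nC_p ln(T₂/T₁) with C_p = 7R/2 = 29.1 J mol⁻¹ K⁻¹.
ΔS = 2.66 × 29.1 × ln(165.15/220.65) = -22.4 J/K.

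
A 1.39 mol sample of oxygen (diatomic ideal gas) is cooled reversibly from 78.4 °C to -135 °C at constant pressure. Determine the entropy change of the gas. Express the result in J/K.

In kelvin: T₁ = 351.55 K, T₂ = 138.15 K. At constant pressure, ΔS = nC_p ln(T₂/T₁) with C_p = 7R/2 = 29.1 J mol⁻¹ K⁻¹.
ΔS = 1.39 × 29.1 × ln(138.15/351.55) = -37.8 J/K.

ΔS = -37.8 J/K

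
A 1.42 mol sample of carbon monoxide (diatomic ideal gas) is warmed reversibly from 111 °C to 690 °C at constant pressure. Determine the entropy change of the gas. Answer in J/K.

ΔS = 38 J/K

In kelvin: T₁ = 384.15 K, T₂ = 963.15 K. At constant pressure, ΔS = nC_p ln(T₂/T₁) with C_p = 7R/2 = 29.1 J mol⁻¹ K⁻¹.
ΔS = 1.42 × 29.1 × ln(963.15/384.15) = 38 J/K.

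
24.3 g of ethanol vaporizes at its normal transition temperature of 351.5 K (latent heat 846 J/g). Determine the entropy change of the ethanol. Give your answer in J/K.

Heat absorbed by the substance: Q = mL = 24.3 × 846 = 20557.8 J.
At constant T, ΔS = Q_rev/T = 20557.8 / 351.5 = 58.5 J/K.

ΔS = 58.5 J/K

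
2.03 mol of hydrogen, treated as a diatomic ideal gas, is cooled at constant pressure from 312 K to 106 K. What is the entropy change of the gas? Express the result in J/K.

ΔS = -63.8 J/K

At constant pressure, ΔS = nC_p ln(T₂/T₁) with C_p = 7R/2 = 29.1 J mol⁻¹ K⁻¹.
ΔS = 2.03 × 29.1 × ln(106/312) = -63.8 J/K.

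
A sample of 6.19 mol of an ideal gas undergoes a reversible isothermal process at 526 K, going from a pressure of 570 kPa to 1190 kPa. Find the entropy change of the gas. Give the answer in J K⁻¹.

ΔS_gas = -37.9 J/K

For an isothermal ideal gas ΔS_gas = nR ln(P₁/P₂) = 6.19 × 8.314 × ln(570/1190) = -37.9 J/K.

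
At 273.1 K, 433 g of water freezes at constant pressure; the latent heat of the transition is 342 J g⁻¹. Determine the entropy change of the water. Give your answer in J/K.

Heat released by the substance: Q = −mL = −433 × 342 = −148086 J.
At constant T, ΔS = Q_rev/T = −148086 / 273.1 = -542 J/K.

ΔS = -542 J/K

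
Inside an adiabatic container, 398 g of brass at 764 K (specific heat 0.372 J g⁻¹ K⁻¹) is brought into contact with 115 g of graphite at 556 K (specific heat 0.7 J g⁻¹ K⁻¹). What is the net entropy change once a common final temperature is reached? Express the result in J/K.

Energy balance: T_f = (m₁c₁T₁ + m₂c₂T₂)/(m₁c₁ + m₂c₂) = 690.74 K.
ΔS₁ = m₁c₁ ln(T_f/T₁) = 148.056 × ln(690.74/764) = -14.925 J/K.
ΔS₂ = m₂c₂ ln(T_f/T₂) = 80.5 × ln(690.74/556) = 17.468 J/K.
ΔS_total = -14.925 + 17.468 = 2.54 J/K.

ΔS_total = 2.54 J/K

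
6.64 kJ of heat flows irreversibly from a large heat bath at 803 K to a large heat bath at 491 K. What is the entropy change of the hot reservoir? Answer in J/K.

ΔS_hot = -8.27 J/K

The hot reservoir loses heat Q, so ΔS_hot = −Q/T_H = −6640/803 = -8.27 J/K.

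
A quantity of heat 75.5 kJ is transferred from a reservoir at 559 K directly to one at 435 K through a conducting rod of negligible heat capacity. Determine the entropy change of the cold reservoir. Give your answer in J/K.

ΔS_cold = 174 J/K

The cold reservoir gains heat Q, so ΔS_cold = +Q/T_C = 75500/435 = 174 J/K.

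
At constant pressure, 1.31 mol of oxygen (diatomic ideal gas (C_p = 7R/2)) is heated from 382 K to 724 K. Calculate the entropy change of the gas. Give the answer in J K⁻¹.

At constant pressure, ΔS = nC_p ln(T₂/T₁) with C_p = 7R/2 = 29.1 J mol⁻¹ K⁻¹.
ΔS = 1.31 × 29.1 × ln(724/382) = 24.4 J/K.

ΔS = 24.4 J/K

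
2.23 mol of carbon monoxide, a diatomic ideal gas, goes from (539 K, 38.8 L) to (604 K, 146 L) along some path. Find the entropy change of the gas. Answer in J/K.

Entropy is a state function: ΔS = nC_V ln(T₂/T₁) + nR ln(V₂/V₁), with C_V = 5R/2 = 20.79 J mol⁻¹ K⁻¹ for a diatomic ideal gas.
ΔS = 2.23 × [20.79 × ln(604/539) + 8.314 × ln(146/38.8)] = 29.8 J/K.

ΔS = 29.8 J/K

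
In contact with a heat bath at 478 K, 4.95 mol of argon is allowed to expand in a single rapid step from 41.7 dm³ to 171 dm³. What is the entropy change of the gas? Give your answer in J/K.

ΔS_gas = 58.1 J/K

Entropy is a state function, so ΔS_gas depends only on the end states.
For an isothermal ideal gas ΔS_gas = nR ln(V₂/V₁) = 4.95 × 8.314 × ln(171/41.7) = 58.1 J/K.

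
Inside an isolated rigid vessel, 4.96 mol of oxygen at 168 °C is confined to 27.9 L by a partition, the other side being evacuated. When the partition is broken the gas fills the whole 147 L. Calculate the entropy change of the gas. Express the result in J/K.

ΔS_gas = 68.5 J/K

For an ideal gas in free expansion Q = 0 and W = 0, so T is unchanged.
Entropy is a state function; using a reversible isothermal path, ΔS_gas = nR ln(V₂/V₁) = 4.96 × 8.314 × ln(147/27.9) = 68.5 J/K.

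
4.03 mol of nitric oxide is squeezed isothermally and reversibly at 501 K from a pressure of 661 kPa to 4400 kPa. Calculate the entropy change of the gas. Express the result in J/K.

For an isothermal ideal gas ΔS_gas = nR ln(P₁/P₂) = 4.03 × 8.314 × ln(661/4400) = -63.5 J/K.

ΔS_gas = -63.5 J/K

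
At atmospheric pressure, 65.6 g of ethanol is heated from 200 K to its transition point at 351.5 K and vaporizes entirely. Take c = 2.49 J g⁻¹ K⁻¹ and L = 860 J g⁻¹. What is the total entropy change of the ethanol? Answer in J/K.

ΔS = 253 J/K

Warming step: ΔS₁ = m c ln(T_tr/T_i) = 65.6 × 2.49 × ln(351.5/200) = 92.11 J/K.
Phase change: ΔS₂ = +mL/T_tr = 65.6 × 860 / 351.5 = 160.5 J/K.
ΔS_total = (92.11) + (160.5) = 253 J/K.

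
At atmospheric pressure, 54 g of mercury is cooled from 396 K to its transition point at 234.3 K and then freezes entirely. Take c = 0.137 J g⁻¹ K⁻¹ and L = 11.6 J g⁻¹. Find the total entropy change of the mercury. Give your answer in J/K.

ΔS = -6.56 J/K

Cooling step: ΔS₁ = m c ln(T_tr/T_i) = 54 × 0.137 × ln(234.3/396) = -3.883 J/K.
Phase change: ΔS₂ = −mL/T_tr = −54 × 11.6 / 234.3 = -2.673 J/K.
ΔS_total = (-3.883) + (-2.673) = -6.56 J/K.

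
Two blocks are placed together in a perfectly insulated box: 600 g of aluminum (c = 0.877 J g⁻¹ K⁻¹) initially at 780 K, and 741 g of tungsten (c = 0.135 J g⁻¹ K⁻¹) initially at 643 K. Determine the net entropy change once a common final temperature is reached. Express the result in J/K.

ΔS_total = 1.5 J/K

Energy balance: T_f = (m₁c₁T₁ + m₂c₂T₂)/(m₁c₁ + m₂c₂) = 758.12 K.
ΔS₁ = m₁c₁ ln(T_f/T₁) = 526.2 × ln(758.12/780) = -14.97 J/K.
ΔS₂ = m₂c₂ ln(T_f/T₂) = 100.035 × ln(758.12/643) = 16.47 J/K.
ΔS_total = -14.97 + 16.47 = 1.5 J/K.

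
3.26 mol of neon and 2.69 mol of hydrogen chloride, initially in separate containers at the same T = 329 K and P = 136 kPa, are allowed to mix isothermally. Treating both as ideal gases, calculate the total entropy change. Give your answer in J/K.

ΔS_mix = 34.1 J/K

Mole fractions: x_A = 3.26/5.95 = 0.548, x_B = 0.452.
ΔS_mix = −R(n_A ln x_A + n_B ln x_B) = −8.314 × (3.26 ln 0.548 + 2.69 ln 0.452) = 34.1 J/K.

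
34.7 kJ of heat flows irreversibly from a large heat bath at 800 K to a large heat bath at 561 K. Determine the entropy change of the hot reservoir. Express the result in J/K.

The hot reservoir loses heat Q, so ΔS_hot = −Q/T_H = −34700/800 = -43.4 J/K.

ΔS_hot = -43.4 J/K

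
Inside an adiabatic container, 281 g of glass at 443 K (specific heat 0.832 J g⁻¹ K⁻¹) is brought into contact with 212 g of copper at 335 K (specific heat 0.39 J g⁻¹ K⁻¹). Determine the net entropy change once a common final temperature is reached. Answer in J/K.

ΔS_total = 2.28 J/K

Energy balance: T_f = (m₁c₁T₁ + m₂c₂T₂)/(m₁c₁ + m₂c₂) = 414.78 K.
ΔS₁ = m₁c₁ ln(T_f/T₁) = 233.792 × ln(414.78/443) = -15.386 J/K.
ΔS₂ = m₂c₂ ln(T_f/T₂) = 82.68 × ln(414.78/335) = 17.663 J/K.
ΔS_total = -15.386 + 17.663 = 2.28 J/K.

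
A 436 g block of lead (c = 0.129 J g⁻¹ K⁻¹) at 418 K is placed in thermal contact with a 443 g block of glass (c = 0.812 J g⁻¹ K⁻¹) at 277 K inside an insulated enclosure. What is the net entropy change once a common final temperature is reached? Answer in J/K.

ΔS_total = 4.54 J/K

Energy balance: T_f = (m₁c₁T₁ + m₂c₂T₂)/(m₁c₁ + m₂c₂) = 296.07 K.
ΔS₁ = m₁c₁ ln(T_f/T₁) = 56.244 × ln(296.07/418) = -19.4 J/K.
ΔS₂ = m₂c₂ ln(T_f/T₂) = 359.716 × ln(296.07/277) = 23.94 J/K.
ΔS_total = -19.4 + 23.94 = 4.54 J/K.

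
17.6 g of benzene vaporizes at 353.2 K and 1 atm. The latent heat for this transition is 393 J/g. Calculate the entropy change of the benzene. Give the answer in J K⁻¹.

Heat absorbed by the substance: Q = mL = 17.6 × 393 = 6916.8 J.
At constant T, ΔS = Q_rev/T = 6916.8 / 353.2 = 19.6 J/K.

ΔS = 19.6 J/K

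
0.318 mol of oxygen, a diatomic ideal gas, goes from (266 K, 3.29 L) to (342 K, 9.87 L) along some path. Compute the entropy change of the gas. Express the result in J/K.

ΔS = 4.57 J/K

Entropy is a state function: ΔS = nC_V ln(T₂/T₁) + nR ln(V₂/V₁), with C_V = 5R/2 = 20.79 J mol⁻¹ K⁻¹ for a diatomic ideal gas.
ΔS = 0.318 × [20.79 × ln(342/266) + 8.314 × ln(9.87/3.29)] = 4.57 J/K.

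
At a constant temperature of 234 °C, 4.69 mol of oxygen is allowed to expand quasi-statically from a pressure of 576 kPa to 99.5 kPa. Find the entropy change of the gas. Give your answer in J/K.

ΔS_gas = 68.5 J/K

For an isothermal ideal gas ΔS_gas = nR ln(P₁/P₂) = 4.69 × 8.314 × ln(576/99.5) = 68.5 J/K.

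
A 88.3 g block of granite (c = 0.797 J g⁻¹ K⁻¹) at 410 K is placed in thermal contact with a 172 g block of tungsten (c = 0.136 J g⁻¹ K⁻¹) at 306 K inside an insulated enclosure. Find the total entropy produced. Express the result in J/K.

ΔS_total = 0.714 J/K

Energy balance: T_f = (m₁c₁T₁ + m₂c₂T₂)/(m₁c₁ + m₂c₂) = 384.06 K.
ΔS₁ = m₁c₁ ln(T_f/T₁) = 70.3751 × ln(384.06/410) = -4.6005 J/K.
ΔS₂ = m₂c₂ ln(T_f/T₂) = 23.392 × ln(384.06/306) = 5.3147 J/K.
ΔS_total = -4.6005 + 5.3147 = 0.714 J/K.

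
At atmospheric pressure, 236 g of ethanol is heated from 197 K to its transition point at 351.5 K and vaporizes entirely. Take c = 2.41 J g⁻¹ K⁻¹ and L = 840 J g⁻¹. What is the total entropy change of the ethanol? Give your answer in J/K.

Warming step: ΔS₁ = m c ln(T_tr/T_i) = 236 × 2.41 × ln(351.5/197) = 329.3 J/K.
Phase change: ΔS₂ = +mL/T_tr = 236 × 840 / 351.5 = 564 J/K.
ΔS_total = (329.3) + (564) = 893 J/K.

ΔS = 893 J/K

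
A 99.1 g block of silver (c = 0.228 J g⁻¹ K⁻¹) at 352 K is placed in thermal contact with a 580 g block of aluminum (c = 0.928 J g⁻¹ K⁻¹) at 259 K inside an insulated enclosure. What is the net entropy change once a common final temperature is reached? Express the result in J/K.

ΔS_total = 1.12 J/K

Energy balance: T_f = (m₁c₁T₁ + m₂c₂T₂)/(m₁c₁ + m₂c₂) = 262.75 K.
ΔS₁ = m₁c₁ ln(T_f/T₁) = 22.5948 × ln(262.75/352) = -6.608 J/K.
ΔS₂ = m₂c₂ ln(T_f/T₂) = 538.24 × ln(262.75/259) = 7.731 J/K.
ΔS_total = -6.608 + 7.731 = 1.12 J/K.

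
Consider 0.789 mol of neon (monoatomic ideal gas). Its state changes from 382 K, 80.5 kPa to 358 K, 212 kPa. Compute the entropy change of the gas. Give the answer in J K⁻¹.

ΔS = nC_p ln(T₂/T₁) − nR ln(P₂/P₁), with C_p = 5R/2 = 20.79 J mol⁻¹ K⁻¹ for a monoatomic ideal gas.
ΔS = 0.789 × [20.79 × ln(358/382) − 8.314 × ln(212/80.5)] = -7.42 J/K.

ΔS = -7.42 J/K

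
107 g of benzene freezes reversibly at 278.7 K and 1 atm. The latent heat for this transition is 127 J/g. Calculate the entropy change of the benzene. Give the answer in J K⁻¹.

Heat released by the substance: Q = −mL = −107 × 127 = −13589 J.
At constant T, ΔS = Q_rev/T = −13589 / 278.7 = -48.8 J/K.

ΔS = -48.8 J/K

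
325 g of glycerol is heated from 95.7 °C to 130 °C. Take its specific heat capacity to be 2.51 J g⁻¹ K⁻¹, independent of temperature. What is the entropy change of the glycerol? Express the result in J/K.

ΔS = 72.5 J/K

In kelvin: T₁ = 368.85 K, T₂ = 403.15 K. ΔS = ∫dQ_rev/T = m c ln(T₂/T₁) = 325 × 2.51 × ln(403.15/368.85) = 72.5 J/K.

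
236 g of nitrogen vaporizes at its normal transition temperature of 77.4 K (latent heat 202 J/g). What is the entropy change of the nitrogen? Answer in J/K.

Heat absorbed by the substance: Q = mL = 236 × 202 = 47672 J.
At constant T, ΔS = Q_rev/T = 47672 / 77.4 = 616 J/K.

ΔS = 616 J/K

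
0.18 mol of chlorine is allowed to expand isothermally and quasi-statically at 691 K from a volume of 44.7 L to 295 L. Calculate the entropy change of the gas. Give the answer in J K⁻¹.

For an isothermal ideal gas ΔS_gas = nR ln(V₂/V₁) = 0.18 × 8.314 × ln(295/44.7) = 2.82 J/K.

ΔS_gas = 2.82 J/K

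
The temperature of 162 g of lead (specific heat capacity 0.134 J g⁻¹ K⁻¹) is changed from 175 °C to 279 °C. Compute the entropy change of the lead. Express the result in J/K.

ΔS = 4.53 J/K

In kelvin: T₁ = 448.15 K, T₂ = 552.15 K. ΔS = ∫dQ_rev/T = m c ln(T₂/T₁) = 162 × 0.134 × ln(552.15/448.15) = 4.53 J/K.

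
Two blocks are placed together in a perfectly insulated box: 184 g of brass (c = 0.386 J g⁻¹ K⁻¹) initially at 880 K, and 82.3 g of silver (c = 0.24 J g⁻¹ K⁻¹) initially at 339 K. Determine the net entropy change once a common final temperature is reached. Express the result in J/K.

Energy balance: T_f = (m₁c₁T₁ + m₂c₂T₂)/(m₁c₁ + m₂c₂) = 762.28 K.
ΔS₁ = m₁c₁ ln(T_f/T₁) = 71.024 × ln(762.28/880) = -10.2 J/K.
ΔS₂ = m₂c₂ ln(T_f/T₂) = 19.752 × ln(762.28/339) = 16.01 J/K.
ΔS_total = -10.2 + 16.01 = 5.81 J/K.

ΔS_total = 5.81 J/K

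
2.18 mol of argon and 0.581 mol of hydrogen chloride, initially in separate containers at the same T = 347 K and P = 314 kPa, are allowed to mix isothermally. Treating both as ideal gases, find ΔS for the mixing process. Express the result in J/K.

Mole fractions: x_A = 2.18/2.76 = 0.79, x_B = 0.21.
ΔS_mix = −R(n_A ln x_A + n_B ln x_B) = −8.314 × (2.18 ln 0.79 + 0.581 ln 0.21) = 11.8 J/K.

ΔS_mix = 11.8 J/K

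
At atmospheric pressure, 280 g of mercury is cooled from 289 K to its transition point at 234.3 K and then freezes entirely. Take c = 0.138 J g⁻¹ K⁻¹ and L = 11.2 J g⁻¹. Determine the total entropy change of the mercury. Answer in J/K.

ΔS = -21.5 J/K

Cooling step: ΔS₁ = m c ln(T_tr/T_i) = 280 × 0.138 × ln(234.3/289) = -8.108 J/K.
Phase change: ΔS₂ = −mL/T_tr = −280 × 11.2 / 234.3 = -13.38 J/K.
ΔS_total = (-8.108) + (-13.38) = -21.5 J/K.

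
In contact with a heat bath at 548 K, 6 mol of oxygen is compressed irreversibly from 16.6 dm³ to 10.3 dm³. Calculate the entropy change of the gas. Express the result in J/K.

ΔS_gas = -23.8 J/K

Entropy is a state function, so ΔS_gas depends only on the end states.
For an isothermal ideal gas ΔS_gas = nR ln(V₂/V₁) = 6 × 8.314 × ln(10.3/16.6) = -23.8 J/K.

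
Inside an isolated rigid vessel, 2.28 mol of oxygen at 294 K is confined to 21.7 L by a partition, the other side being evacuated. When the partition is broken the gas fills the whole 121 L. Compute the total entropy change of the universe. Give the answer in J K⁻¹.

For an ideal gas in free expansion Q = 0 and W = 0, so T is unchanged.
Entropy is a state function; using a reversible isothermal path, ΔS_gas = nR ln(V₂/V₁) = 2.28 × 8.314 × ln(121/21.7) = 32.6 J/K.
The insulated surroundings exchange no heat, so ΔS_surr = 0 and ΔS_universe = ΔS_gas.

ΔS_universe = 32.6 J/K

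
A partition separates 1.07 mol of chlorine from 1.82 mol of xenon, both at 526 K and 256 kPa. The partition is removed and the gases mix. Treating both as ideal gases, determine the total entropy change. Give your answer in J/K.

ΔS_mix = 15.8 J/K

Mole fractions: x_A = 1.07/2.89 = 0.37, x_B = 0.63.
ΔS_mix = −R(n_A ln x_A + n_B ln x_B) = −8.314 × (1.07 ln 0.37 + 1.82 ln 0.63) = 15.8 J/K.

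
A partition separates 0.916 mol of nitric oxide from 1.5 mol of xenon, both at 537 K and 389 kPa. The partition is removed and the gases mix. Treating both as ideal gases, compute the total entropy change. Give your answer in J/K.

ΔS_mix = 13.3 J/K

Mole fractions: x_A = 0.916/2.42 = 0.379, x_B = 0.621.
ΔS_mix = −R(n_A ln x_A + n_B ln x_B) = −8.314 × (0.916 ln 0.379 + 1.5 ln 0.621) = 13.3 J/K.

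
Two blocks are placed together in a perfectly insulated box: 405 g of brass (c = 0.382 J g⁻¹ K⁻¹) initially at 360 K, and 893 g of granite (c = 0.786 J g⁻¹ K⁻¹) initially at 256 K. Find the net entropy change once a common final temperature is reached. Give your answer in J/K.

Energy balance: T_f = (m₁c₁T₁ + m₂c₂T₂)/(m₁c₁ + m₂c₂) = 274.78 K.
ΔS₁ = m₁c₁ ln(T_f/T₁) = 154.71 × ln(274.78/360) = -41.79 J/K.
ΔS₂ = m₂c₂ ln(T_f/T₂) = 701.898 × ln(274.78/256) = 49.7 J/K.
ΔS_total = -41.79 + 49.7 = 7.91 J/K.

ΔS_total = 7.91 J/K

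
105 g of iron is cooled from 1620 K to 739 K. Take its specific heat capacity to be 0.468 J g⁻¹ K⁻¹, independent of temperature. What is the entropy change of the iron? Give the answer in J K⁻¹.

ΔS = -38.6 J/K

ΔS = ∫dQ_rev/T = m c ln(T₂/T₁) = 105 × 0.468 × ln(739/1620) = -38.6 J/K.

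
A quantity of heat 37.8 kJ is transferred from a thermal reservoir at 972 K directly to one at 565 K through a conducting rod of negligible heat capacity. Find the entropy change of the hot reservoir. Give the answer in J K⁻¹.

ΔS_hot = -38.9 J/K

The hot reservoir loses heat Q, so ΔS_hot = −Q/T_H = −37800/972 = -38.9 J/K.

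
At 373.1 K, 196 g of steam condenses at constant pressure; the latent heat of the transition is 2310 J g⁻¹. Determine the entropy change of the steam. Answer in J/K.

Heat released by the substance: Q = −mL = −196 × 2310 = −452760 J.
At constant T, ΔS = Q_rev/T = −452760 / 373.1 = -1210 J/K.

ΔS = -1210 J/K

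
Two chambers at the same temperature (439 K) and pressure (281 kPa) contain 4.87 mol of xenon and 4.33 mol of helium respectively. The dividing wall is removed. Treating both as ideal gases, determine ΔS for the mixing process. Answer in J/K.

Mole fractions: x_A = 4.87/9.2 = 0.529, x_B = 0.471.
ΔS_mix = −R(n_A ln x_A + n_B ln x_B) = −8.314 × (4.87 ln 0.529 + 4.33 ln 0.471) = 52.9 J/K.

ΔS_mix = 52.9 J/K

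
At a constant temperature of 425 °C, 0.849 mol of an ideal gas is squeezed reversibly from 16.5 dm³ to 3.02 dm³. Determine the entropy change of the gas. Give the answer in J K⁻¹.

For an isothermal ideal gas ΔS_gas = nR ln(V₂/V₁) = 0.849 × 8.314 × ln(3.02/16.5) = -12 J/K.

ΔS_gas = -12 J/K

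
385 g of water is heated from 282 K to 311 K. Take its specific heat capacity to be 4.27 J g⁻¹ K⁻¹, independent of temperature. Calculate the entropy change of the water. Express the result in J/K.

ΔS = ∫dQ_rev/T = m c ln(T₂/T₁) = 385 × 4.27 × ln(311/282) = 161 J/K.

ΔS = 161 J/K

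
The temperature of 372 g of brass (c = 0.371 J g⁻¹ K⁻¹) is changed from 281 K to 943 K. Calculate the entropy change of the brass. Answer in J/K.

ΔS = 167 J/K

ΔS = ∫dQ_rev/T = m c ln(T₂/T₁) = 372 × 0.371 × ln(943/281) = 167 J/K.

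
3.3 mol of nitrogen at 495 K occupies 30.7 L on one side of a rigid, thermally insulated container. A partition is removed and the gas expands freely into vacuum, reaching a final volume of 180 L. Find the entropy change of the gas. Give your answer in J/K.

ΔS_gas = 48.5 J/K

For an ideal gas in free expansion Q = 0 and W = 0, so T is unchanged.
Entropy is a state function; using a reversible isothermal path, ΔS_gas = nR ln(V₂/V₁) = 3.3 × 8.314 × ln(180/30.7) = 48.5 J/K.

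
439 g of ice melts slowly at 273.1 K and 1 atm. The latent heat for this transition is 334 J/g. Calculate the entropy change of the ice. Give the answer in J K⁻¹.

ΔS = 537 J/K

Heat absorbed by the substance: Q = mL = 439 × 334 = 146626 J.
At constant T, ΔS = Q_rev/T = 146626 / 273.1 = 537 J/K.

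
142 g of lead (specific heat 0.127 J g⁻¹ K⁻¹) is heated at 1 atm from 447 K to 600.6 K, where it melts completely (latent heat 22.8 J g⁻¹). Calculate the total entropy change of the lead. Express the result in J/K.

ΔS = 10.7 J/K

Warming step: ΔS₁ = m c ln(T_tr/T_i) = 142 × 0.127 × ln(600.6/447) = 5.327 J/K.
Phase change: ΔS₂ = +mL/T_tr = 142 × 22.8 / 600.6 = 5.391 J/K.
ΔS_total = (5.327) + (5.391) = 10.7 J/K.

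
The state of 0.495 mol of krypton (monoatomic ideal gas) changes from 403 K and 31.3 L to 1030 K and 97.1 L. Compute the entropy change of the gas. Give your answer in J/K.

ΔS = 10.5 J/K

Entropy is a state function: ΔS = nC_V ln(T₂/T₁) + nR ln(V₂/V₁), with C_V = 3R/2 = 12.47 J mol⁻¹ K⁻¹ for a monoatomic ideal gas.
ΔS = 0.495 × [12.47 × ln(1030/403) + 8.314 × ln(97.1/31.3)] = 10.5 J/K.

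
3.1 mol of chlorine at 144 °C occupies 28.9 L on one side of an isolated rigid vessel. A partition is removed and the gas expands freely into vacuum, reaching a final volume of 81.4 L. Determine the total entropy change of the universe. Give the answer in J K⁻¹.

For an ideal gas in free expansion Q = 0 and W = 0, so T is unchanged.
Entropy is a state function; using a reversible isothermal path, ΔS_gas = nR ln(V₂/V₁) = 3.1 × 8.314 × ln(81.4/28.9) = 26.7 J/K.
The insulated surroundings exchange no heat, so ΔS_surr = 0 and ΔS_universe = ΔS_gas.

ΔS_universe = 26.7 J/K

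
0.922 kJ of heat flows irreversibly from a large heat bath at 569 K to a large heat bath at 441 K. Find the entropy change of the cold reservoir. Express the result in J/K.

ΔS_cold = 2.09 J/K

The cold reservoir gains heat Q, so ΔS_cold = +Q/T_C = 922/441 = 2.09 J/K.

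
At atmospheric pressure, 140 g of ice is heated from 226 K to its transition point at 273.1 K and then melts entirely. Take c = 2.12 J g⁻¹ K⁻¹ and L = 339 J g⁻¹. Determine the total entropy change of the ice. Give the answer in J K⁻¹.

Warming step: ΔS₁ = m c ln(T_tr/T_i) = 140 × 2.12 × ln(273.1/226) = 56.19 J/K.
Phase change: ΔS₂ = +mL/T_tr = 140 × 339 / 273.1 = 173.8 J/K.
ΔS_total = (56.19) + (173.8) = 230 J/K.

ΔS = 230 J/K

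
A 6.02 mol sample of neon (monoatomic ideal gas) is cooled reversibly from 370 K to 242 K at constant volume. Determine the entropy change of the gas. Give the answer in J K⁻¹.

At constant volume, ΔS = nC_V ln(T₂/T₁) with C_V = 3R/2 = 12.47 J mol⁻¹ K⁻¹.
ΔS = 6.02 × 12.47 × ln(242/370) = -31.9 J/K.

ΔS = -31.9 J/K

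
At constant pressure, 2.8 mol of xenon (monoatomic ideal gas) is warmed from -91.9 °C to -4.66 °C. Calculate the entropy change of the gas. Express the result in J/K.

In kelvin: T₁ = 181.25 K, T₂ = 268.49 K. At constant pressure, ΔS = nC_p ln(T₂/T₁) with C_p = 5R/2 = 20.79 J mol⁻¹ K⁻¹.
ΔS = 2.8 × 20.79 × ln(268.49/181.25) = 22.9 J/K.

ΔS = 22.9 J/K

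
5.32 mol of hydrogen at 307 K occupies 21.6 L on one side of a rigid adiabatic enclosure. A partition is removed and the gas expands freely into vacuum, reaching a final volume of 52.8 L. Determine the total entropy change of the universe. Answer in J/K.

For an ideal gas in free expansion Q = 0 and W = 0, so T is unchanged.
Entropy is a state function; using a reversible isothermal path, ΔS_gas = nR ln(V₂/V₁) = 5.32 × 8.314 × ln(52.8/21.6) = 39.5 J/K.
The insulated surroundings exchange no heat, so ΔS_surr = 0 and ΔS_universe = ΔS_gas.

ΔS_universe = 39.5 J/K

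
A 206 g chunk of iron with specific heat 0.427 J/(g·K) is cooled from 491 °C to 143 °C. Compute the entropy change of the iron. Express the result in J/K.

ΔS = -53.5 J/K

In kelvin: T₁ = 764.15 K, T₂ = 416.15 K. ΔS = ∫dQ_rev/T = m c ln(T₂/T₁) = 206 × 0.427 × ln(416.15/764.15) = -53.5 J/K.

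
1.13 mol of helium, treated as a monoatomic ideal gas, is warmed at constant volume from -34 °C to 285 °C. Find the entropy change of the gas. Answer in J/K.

ΔS = 11.9 J/K

In kelvin: T₁ = 239.15 K, T₂ = 558.15 K. At constant volume, ΔS = nC_V ln(T₂/T₁) with C_V = 3R/2 = 12.47 J mol⁻¹ K⁻¹.
ΔS = 1.13 × 12.47 × ln(558.15/239.15) = 11.9 J/K.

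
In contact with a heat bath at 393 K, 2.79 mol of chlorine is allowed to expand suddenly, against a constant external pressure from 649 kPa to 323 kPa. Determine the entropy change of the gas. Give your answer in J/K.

Entropy is a state function, so ΔS_gas depends only on the end states.
For an isothermal ideal gas ΔS_gas = nR ln(P₁/P₂) = 2.79 × 8.314 × ln(649/323) = 16.2 J/K.

ΔS_gas = 16.2 J/K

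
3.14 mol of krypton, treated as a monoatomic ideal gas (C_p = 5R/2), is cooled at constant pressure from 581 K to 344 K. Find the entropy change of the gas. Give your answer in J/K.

ΔS = -34.2 J/K

At constant pressure, ΔS = nC_p ln(T₂/T₁) with C_p = 5R/2 = 20.79 J mol⁻¹ K⁻¹.
ΔS = 3.14 × 20.79 × ln(344/581) = -34.2 J/K.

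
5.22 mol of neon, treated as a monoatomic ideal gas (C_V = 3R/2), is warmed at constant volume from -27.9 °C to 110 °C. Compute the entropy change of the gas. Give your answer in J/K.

ΔS = 29 J/K

In kelvin: T₁ = 245.25 K, T₂ = 383.15 K. At constant volume, ΔS = nC_V ln(T₂/T₁) with C_V = 3R/2 = 12.47 J mol⁻¹ K⁻¹.
ΔS = 5.22 × 12.47 × ln(383.15/245.25) = 29 J/K.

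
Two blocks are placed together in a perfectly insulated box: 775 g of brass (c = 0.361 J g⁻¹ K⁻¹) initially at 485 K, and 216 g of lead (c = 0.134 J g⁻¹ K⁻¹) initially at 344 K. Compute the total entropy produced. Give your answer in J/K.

ΔS_total = 1.41 J/K

Energy balance: T_f = (m₁c₁T₁ + m₂c₂T₂)/(m₁c₁ + m₂c₂) = 471.78 K.
ΔS₁ = m₁c₁ ln(T_f/T₁) = 279.775 × ln(471.78/485) = -7.732 J/K.
ΔS₂ = m₂c₂ ln(T_f/T₂) = 28.944 × ln(471.78/344) = 9.143 J/K.
ΔS_total = -7.732 + 9.143 = 1.41 J/K.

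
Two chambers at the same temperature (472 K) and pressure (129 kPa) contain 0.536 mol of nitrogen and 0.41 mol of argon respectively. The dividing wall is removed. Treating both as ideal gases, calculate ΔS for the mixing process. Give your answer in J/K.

Mole fractions: x_A = 0.536/0.946 = 0.567, x_B = 0.433.
ΔS_mix = −R(n_A ln x_A + n_B ln x_B) = −8.314 × (0.536 ln 0.567 + 0.41 ln 0.433) = 5.38 J/K.

ΔS_mix = 5.38 J/K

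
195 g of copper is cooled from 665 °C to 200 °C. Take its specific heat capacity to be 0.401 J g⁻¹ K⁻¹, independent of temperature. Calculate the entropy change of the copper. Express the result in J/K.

In kelvin: T₁ = 938.15 K, T₂ = 473.15 K. ΔS = ∫dQ_rev/T = m c ln(T₂/T₁) = 195 × 0.401 × ln(473.15/938.15) = -53.5 J/K.

ΔS = -53.5 J/K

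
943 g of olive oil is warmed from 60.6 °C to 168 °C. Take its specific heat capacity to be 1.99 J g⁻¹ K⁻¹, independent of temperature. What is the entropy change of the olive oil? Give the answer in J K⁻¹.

In kelvin: T₁ = 333.75 K, T₂ = 441.15 K. ΔS = ∫dQ_rev/T = m c ln(T₂/T₁) = 943 × 1.99 × ln(441.15/333.75) = 524 J/K.

ΔS = 524 J/K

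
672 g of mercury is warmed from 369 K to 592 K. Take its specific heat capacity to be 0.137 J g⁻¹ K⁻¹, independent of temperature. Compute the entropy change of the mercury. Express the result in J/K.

ΔS = 43.5 J/K

ΔS = ∫dQ_rev/T = m c ln(T₂/T₁) = 672 × 0.137 × ln(592/369) = 43.5 J/K.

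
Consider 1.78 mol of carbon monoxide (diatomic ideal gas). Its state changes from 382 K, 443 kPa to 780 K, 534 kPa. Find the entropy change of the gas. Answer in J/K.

ΔS = nC_p ln(T₂/T₁) − nR ln(P₂/P₁), with C_p = 7R/2 = 29.1 J mol⁻¹ K⁻¹ for a diatomic ideal gas.
ΔS = 1.78 × [29.1 × ln(780/382) − 8.314 × ln(534/443)] = 34.2 J/K.

ΔS = 34.2 J/K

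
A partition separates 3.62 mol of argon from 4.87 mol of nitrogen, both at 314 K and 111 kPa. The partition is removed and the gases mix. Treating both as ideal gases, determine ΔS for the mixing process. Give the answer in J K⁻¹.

Mole fractions: x_A = 3.62/8.49 = 0.426, x_B = 0.574.
ΔS_mix = −R(n_A ln x_A + n_B ln x_B) = −8.314 × (3.62 ln 0.426 + 4.87 ln 0.574) = 48.2 J/K.

ΔS_mix = 48.2 J/K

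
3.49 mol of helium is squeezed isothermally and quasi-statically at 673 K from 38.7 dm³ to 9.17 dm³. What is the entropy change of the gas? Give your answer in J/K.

For an isothermal ideal gas ΔS_gas = nR ln(V₂/V₁) = 3.49 × 8.314 × ln(9.17/38.7) = -41.8 J/K.

ΔS_gas = -41.8 J/K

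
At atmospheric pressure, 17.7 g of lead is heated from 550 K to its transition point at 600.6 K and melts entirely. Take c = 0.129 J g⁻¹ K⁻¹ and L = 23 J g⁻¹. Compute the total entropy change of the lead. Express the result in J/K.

Warming step: ΔS₁ = m c ln(T_tr/T_i) = 17.7 × 0.129 × ln(600.6/550) = 0.201 J/K.
Phase change: ΔS₂ = +mL/T_tr = 17.7 × 23 / 600.6 = 0.6778 J/K.
ΔS_total = (0.201) + (0.6778) = 0.879 J/K.

ΔS = 0.879 J/K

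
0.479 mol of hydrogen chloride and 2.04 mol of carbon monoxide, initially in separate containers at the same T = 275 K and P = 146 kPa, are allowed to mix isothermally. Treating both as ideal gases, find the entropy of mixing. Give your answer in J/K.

ΔS_mix = 10.2 J/K

Mole fractions: x_A = 0.479/2.52 = 0.19, x_B = 0.81.
ΔS_mix = −R(n_A ln x_A + n_B ln x_B) = −8.314 × (0.479 ln 0.19 + 2.04 ln 0.81) = 10.2 J/K.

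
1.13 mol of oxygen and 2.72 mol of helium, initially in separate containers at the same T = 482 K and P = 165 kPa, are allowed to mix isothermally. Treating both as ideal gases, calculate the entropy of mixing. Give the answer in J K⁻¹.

Mole fractions: x_A = 1.13/3.85 = 0.294, x_B = 0.706.
ΔS_mix = −R(n_A ln x_A + n_B ln x_B) = −8.314 × (1.13 ln 0.294 + 2.72 ln 0.706) = 19.4 J/K.

ΔS_mix = 19.4 J/K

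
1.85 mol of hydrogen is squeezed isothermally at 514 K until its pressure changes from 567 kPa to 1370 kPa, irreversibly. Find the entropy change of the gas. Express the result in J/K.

ΔS_gas = -13.6 J/K

Entropy is a state function, so ΔS_gas depends only on the end states.
For an isothermal ideal gas ΔS_gas = nR ln(P₁/P₂) = 1.85 × 8.314 × ln(567/1370) = -13.6 J/K.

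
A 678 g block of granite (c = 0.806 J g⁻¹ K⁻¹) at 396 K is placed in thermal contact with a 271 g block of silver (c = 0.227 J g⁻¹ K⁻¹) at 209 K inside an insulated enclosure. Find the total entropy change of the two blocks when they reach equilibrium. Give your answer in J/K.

Energy balance: T_f = (m₁c₁T₁ + m₂c₂T₂)/(m₁c₁ + m₂c₂) = 377.08 K.
ΔS₁ = m₁c₁ ln(T_f/T₁) = 546.468 × ln(377.08/396) = -26.75 J/K.
ΔS₂ = m₂c₂ ln(T_f/T₂) = 61.517 × ln(377.08/209) = 36.3 J/K.
ΔS_total = -26.75 + 36.3 = 9.55 J/K.

ΔS_total = 9.55 J/K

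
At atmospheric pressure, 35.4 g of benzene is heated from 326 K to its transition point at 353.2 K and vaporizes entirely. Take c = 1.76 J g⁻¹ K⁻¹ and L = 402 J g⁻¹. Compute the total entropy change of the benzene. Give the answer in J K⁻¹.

Warming step: ΔS₁ = m c ln(T_tr/T_i) = 35.4 × 1.76 × ln(353.2/326) = 4.993 J/K.
Phase change: ΔS₂ = +mL/T_tr = 35.4 × 402 / 353.2 = 40.29 J/K.
ΔS_total = (4.993) + (40.29) = 45.3 J/K.

ΔS = 45.3 J/K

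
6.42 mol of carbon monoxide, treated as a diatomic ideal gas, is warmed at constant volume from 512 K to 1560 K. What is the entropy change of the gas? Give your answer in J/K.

ΔS = 149 J/K

At constant volume, ΔS = nC_V ln(T₂/T₁) with C_V = 5R/2 = 20.79 J mol⁻¹ K⁻¹.
ΔS = 6.42 × 20.79 × ln(1560/512) = 149 J/K.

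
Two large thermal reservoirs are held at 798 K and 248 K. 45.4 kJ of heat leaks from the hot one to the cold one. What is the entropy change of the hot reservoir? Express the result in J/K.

The hot reservoir loses heat Q, so ΔS_hot = −Q/T_H = −45400/798 = -56.9 J/K.

ΔS_hot = -56.9 J/K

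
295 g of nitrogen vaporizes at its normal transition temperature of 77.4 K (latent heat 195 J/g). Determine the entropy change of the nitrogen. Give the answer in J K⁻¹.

ΔS = 743 J/K

Heat absorbed by the substance: Q = mL = 295 × 195 = 57525 J.
At constant T, ΔS = Q_rev/T = 57525 / 77.4 = 743 J/K.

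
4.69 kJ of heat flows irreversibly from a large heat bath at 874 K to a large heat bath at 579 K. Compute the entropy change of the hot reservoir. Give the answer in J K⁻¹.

ΔS_hot = -5.37 J/K

The hot reservoir loses heat Q, so ΔS_hot = −Q/T_H = −4690/874 = -5.37 J/K.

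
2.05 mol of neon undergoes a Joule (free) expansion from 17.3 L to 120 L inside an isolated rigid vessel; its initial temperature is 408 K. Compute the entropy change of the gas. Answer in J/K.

For an ideal gas in free expansion Q = 0 and W = 0, so T is unchanged.
Entropy is a state function; using a reversible isothermal path, ΔS_gas = nR ln(V₂/V₁) = 2.05 × 8.314 × ln(120/17.3) = 33 J/K.

ΔS_gas = 33 J/K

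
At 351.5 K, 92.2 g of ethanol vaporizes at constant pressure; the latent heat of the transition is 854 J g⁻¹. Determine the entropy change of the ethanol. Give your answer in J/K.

Heat absorbed by the substance: Q = mL = 92.2 × 854 = 78738.8 J.
At constant T, ΔS = Q_rev/T = 78738.8 / 351.5 = 224 J/K.

ΔS = 224 J/K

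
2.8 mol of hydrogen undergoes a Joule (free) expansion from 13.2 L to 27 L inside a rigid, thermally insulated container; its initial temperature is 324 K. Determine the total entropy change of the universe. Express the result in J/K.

ΔS_universe = 16.7 J/K

No heat is exchanged and no work is done, so the ideal-gas temperature stays constant.
Entropy is a state function; using a reversible isothermal path, ΔS_gas = nR ln(V₂/V₁) = 2.8 × 8.314 × ln(27/13.2) = 16.7 J/K.
The insulated surroundings exchange no heat, so ΔS_surr = 0 and ΔS_universe = ΔS_gas.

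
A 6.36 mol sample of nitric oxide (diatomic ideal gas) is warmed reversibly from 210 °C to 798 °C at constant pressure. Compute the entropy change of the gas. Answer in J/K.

In kelvin: T₁ = 483.15 K, T₂ = 1071.15 K. At constant pressure, ΔS = nC_p ln(T₂/T₁) with C_p = 7R/2 = 29.1 J mol⁻¹ K⁻¹.
ΔS = 6.36 × 29.1 × ln(1071.15/483.15) = 147 J/K.

ΔS = 147 J/K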